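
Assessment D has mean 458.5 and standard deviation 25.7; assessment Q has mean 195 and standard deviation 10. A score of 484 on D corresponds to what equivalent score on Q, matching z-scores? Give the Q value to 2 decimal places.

z = (484 − 458.5)/25.7 ≈ 0.9922.
Q = 195 + z·10 = 195 + (484 − 458.5)·10/25.7 ≈ 204.92.

Q = 204.92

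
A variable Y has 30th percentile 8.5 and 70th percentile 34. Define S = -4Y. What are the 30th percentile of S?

Since a = -4 < 0 the transformation is decreasing, reversing order: the 30th percentile of S corresponds to the 70th percentile of Y.
So P_{30}(S) = a·P_{70}(Y) + b = (-4)·34 = -136.

30th percentile of S = -136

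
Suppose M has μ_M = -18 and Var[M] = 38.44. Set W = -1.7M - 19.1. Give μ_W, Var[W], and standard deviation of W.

W = -1.7M - 19.1 is linear with a = -1.7, b = -19.1.
μ_W = a·μ_M + b = (-1.7)·(-18) + (-19.1) = 11.5.
Var[W] = a²·Var[M] = (-1.7)²·38.44 = 111.0916 (the additive constant -19.1 does not affect variance).
standard deviation of M = √38.44 = 6.2.
standard deviation of W = |a|·standard deviation of M = |-1.7|·6.2 = 10.54.

μ_W = 11.5, Var[W] = 111.0916, standard deviation of W = 10.54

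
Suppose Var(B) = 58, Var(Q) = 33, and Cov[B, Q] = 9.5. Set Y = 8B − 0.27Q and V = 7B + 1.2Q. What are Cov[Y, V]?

By bilinearity, Cov[Y, V] = ac·Var(B) + bd·Var(Q) + (ad+bc)·Cov[B, Q], with a=8, b=-0.27, c=7, d=1.2.
ac·Var(B) = 8·7·58 = 3248
bd·Var(Q) = (-0.27)·1.2·33 = -10.692
(ad+bc)·Cov[B, Q] = (7.71)·9.5 = 73.245
Cov[Y, V] = 3248 + (-10.692) + 73.245 = 3310.553.

Cov[Y, V] = 3310.553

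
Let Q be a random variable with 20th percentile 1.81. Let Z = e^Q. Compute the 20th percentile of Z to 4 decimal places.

e^Q is increasing, so P_{20}(Z) = g(P_{20}(Q)) ≈ 6.1104.

20th percentile of Z = 6.1104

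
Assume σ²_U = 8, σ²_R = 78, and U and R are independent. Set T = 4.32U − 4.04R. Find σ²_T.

σ²_T = a²·σ²_U + b²·σ²_R + 2ab·Cov(U, R) with a = 4.32, b = -4.04.
Independence gives Cov(U, R) = 0.
= 4.32²·8 + (-4.04)²·78 + 2·4.32·(-4.04)·0
= 149.2992 + 1273.0848 + 0 = 1422.384.

σ²_T = 1422.384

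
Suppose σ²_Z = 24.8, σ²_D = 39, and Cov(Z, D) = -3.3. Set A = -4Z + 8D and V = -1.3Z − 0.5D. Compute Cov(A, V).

Cov(A, V) = 0.68

By bilinearity, Cov(A, V) = ac·σ²_Z + bd·σ²_D + (ad+bc)·Cov(Z, D), with a=-4, b=8, c=-1.3, d=-0.5.
ac·σ²_Z = (-4)·(-1.3)·24.8 = 128.96
bd·σ²_D = 8·(-0.5)·39 = -156
(ad+bc)·Cov(Z, D) = (-8.4)·(-3.3) = 27.72
Cov(A, V) = 128.96 + (-156) + 27.72 = 0.68.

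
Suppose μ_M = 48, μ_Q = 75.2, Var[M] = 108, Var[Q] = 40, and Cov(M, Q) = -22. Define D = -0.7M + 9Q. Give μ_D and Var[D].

μ_D = 643.2, Var[D] = 3570.12

μ_D = (-0.7)·μ_M + 9·μ_Q = (-0.7)·48 + 9·75.2 = 643.2.
Var[D] = a²·Var[M] + b²·Var[Q] + 2ab·Cov(M, Q) with a = -0.7, b = 9.
= (-0.7)²·108 + 9²·40 + 2·(-0.7)·9·(-22)
= 52.92 + 3240 + 277.2 = 3570.12.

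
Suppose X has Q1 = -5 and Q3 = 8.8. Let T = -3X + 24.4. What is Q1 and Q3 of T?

Q1(T) = -2, Q3(T) = 39.4

a = -3 < 0 reverses order: Q1(T) comes from Q3(X), Q3(T) from Q1(X).
Q1(T) = (-3)·8.8 + 24.4 = -2; Q3(T) = (-3)·(-5) + 24.4 = 39.4.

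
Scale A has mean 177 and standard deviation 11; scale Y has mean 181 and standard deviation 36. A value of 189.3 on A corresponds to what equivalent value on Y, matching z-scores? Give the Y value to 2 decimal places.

z = (189.3 − 177)/11 ≈ 1.1182.
Y = 181 + z·36 = 181 + (189.3 − 177)·36/11 ≈ 221.25.

Y = 221.25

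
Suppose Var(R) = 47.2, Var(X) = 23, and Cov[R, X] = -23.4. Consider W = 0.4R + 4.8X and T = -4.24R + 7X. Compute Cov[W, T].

Cov[W, T] = 1103.4656

By bilinearity, Cov[W, T] = ac·Var(R) + bd·Var(X) + (ad+bc)·Cov[R, X], with a=0.4, b=4.8, c=-4.24, d=7.
ac·Var(R) = 0.4·(-4.24)·47.2 = -80.0512
bd·Var(X) = 4.8·7·23 = 772.8
(ad+bc)·Cov[R, X] = (-17.552)·(-23.4) = 410.7168
Cov[W, T] = -80.0512 + 772.8 + 410.7168 = 1103.4656.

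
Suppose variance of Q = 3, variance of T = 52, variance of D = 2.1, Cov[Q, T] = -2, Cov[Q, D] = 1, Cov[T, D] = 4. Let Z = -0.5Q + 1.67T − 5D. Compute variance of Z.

variance of Z = 139.8128

variance of Z = a²·variance of Q + b²·variance of T + c²·variance of D + 2ab·Cov[Q, T] + 2ac·Cov[Q, D] + 2bc·Cov[T, D], with a = -0.5, b = 1.67, c = -5.
= 0.75 + 145.0228 + 52.5 + 3.34 + 5 + (-66.8)
= 139.8128.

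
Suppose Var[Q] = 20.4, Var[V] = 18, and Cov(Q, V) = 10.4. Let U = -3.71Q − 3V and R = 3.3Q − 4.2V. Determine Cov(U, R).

By bilinearity, Cov(U, R) = ac·Var[Q] + bd·Var[V] + (ad+bc)·Cov(Q, V), with a=-3.71, b=-3, c=3.3, d=-4.2.
ac·Var[Q] = (-3.71)·3.3·20.4 = -249.7572
bd·Var[V] = (-3)·(-4.2)·18 = 226.8
(ad+bc)·Cov(Q, V) = (5.682)·10.4 = 59.0928
Cov(U, R) = -249.7572 + 226.8 + 59.0928 = 36.1356.

Cov(U, R) = 36.1356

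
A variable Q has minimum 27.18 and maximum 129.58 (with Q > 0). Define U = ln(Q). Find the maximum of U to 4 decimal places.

max(U) = 4.8643

ln(Q) is increasing on this domain, so max(U) comes from max(Q) = 129.58: max(U) = ln(129.58) ≈ 4.8643.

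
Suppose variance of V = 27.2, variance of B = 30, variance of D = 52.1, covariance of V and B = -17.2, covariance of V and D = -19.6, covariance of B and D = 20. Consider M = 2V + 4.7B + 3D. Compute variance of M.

variance of M = 1245.84

variance of M = a²·variance of V + b²·variance of B + c²·variance of D + 2ab·covariance of V and B + 2ac·covariance of V and D + 2bc·covariance of B and D, with a = 2, b = 4.7, c = 3.
= 108.8 + 662.7 + 468.9 + (-323.36) + (-235.2) + 564
= 1245.84.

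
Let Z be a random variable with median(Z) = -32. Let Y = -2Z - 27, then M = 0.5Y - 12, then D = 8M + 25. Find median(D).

median(Y) = (-2)·(-32) + (-27) = 37.
median(M) = 0.5·37 + (-12) = 6.5.
median(D) = 8·6.5 + 25 = 77.

median(D) = 77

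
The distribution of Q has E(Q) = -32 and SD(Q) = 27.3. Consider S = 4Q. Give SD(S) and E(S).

S = 4Q is linear with a = 4, b = 0.
SD(S) = |a|·SD(Q) = |4|·27.3 = 109.2.
E(S) = a·E(Q) + b = 4·(-32) = -128.

SD(S) = 109.2, E(S) = -128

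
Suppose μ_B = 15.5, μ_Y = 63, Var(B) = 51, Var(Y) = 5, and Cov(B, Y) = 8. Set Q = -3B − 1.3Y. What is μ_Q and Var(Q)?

μ_Q = (-3)·μ_B + (-1.3)·μ_Y = (-3)·15.5 + (-1.3)·63 = -128.4.
Var(Q) = a²·Var(B) + b²·Var(Y) + 2ab·Cov(B, Y) with a = -3, b = -1.3.
= (-3)²·51 + (-1.3)²·5 + 2·(-3)·(-1.3)·8
= 459 + 8.45 + 62.4 = 529.85.

μ_Q = -128.4, Var(Q) = 529.85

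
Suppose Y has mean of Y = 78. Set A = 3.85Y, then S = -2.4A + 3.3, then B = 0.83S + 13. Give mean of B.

mean of A = 3.85·78 = 300.3.
mean of S = (-2.4)·300.3 + 3.3 = -717.42.
mean of B = 0.83·(-717.42) + 13 = -582.4586.

mean of B = -582.4586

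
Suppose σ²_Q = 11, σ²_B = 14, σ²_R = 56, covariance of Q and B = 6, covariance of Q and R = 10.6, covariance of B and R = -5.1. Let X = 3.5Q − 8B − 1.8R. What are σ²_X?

σ²_X = a²·σ²_Q + b²·σ²_B + c²·σ²_R + 2ab·covariance of Q and B + 2ac·covariance of Q and R + 2bc·covariance of B and R, with a = 3.5, b = -8, c = -1.8.
= 134.75 + 896 + 181.44 + (-336) + (-133.56) + (-146.88)
= 595.75.

σ²_X = 595.75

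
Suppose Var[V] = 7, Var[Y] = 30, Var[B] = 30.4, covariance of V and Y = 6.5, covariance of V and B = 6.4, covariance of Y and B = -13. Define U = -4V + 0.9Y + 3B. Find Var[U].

Var[U] = a²·Var[V] + b²·Var[Y] + c²·Var[B] + 2ab·covariance of V and Y + 2ac·covariance of V and B + 2bc·covariance of Y and B, with a = -4, b = 0.9, c = 3.
= 112 + 24.3 + 273.6 + (-46.8) + (-153.6) + (-70.2)
= 139.3.

Var[U] = 139.3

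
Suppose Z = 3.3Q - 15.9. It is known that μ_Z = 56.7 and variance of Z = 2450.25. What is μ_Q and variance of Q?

μ_Q = 22, variance of Q = 225

From Z = 3.3Q - 15.9: μ_Z = a·μ_Q + b, so μ_Q = (μ_Z − b)/a = (56.7 − (-15.9))/3.3 = 22.
variance of Z = a²·variance of Q, so variance of Q = 2450.25/3.3² = 225.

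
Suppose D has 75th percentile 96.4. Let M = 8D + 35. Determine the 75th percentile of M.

75th percentile of M = 806.2

Since a = 8 > 0 the transformation is increasing, so the 75th percentile of M = a·(P_{75} of D) + b = 8·96.4 + 35 = 806.2.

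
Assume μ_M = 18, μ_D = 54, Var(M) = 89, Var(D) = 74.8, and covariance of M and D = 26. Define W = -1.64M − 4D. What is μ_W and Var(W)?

μ_W = (-1.64)·μ_M + (-4)·μ_D = (-1.64)·18 + (-4)·54 = -245.52.
Var(W) = a²·Var(M) + b²·Var(D) + 2ab·covariance of M and D with a = -1.64, b = -4.
= (-1.64)²·89 + (-4)²·74.8 + 2·(-1.64)·(-4)·26
= 239.3744 + 1196.8 + 341.12 = 1777.2944.

μ_W = -245.52, Var(W) = 1777.2944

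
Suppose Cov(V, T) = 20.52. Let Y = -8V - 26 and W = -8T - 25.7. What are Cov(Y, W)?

Cov(Y, W) = a·c·Cov(V, T) = (-8)·(-8)·20.52 = 1313.28. Additive constants drop out.

Cov(Y, W) = 1313.28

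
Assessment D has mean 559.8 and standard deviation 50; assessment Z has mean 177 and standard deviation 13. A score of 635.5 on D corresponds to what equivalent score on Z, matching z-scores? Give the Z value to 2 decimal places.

z = (635.5 − 559.8)/50 = 1.514.
Z = 177 + z·13 = 177 + (635.5 − 559.8)·13/50 ≈ 196.68.

Z = 196.68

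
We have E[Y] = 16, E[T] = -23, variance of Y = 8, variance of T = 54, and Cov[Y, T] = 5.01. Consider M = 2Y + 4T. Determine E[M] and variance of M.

E[M] = -60, variance of M = 976.16

E[M] = 2·E[Y] + 4·E[T] = 2·16 + 4·(-23) = -60.
variance of M = a²·variance of Y + b²·variance of T + 2ab·Cov[Y, T] with a = 2, b = 4.
= 2²·8 + 4²·54 + 2·2·4·5.01
= 32 + 864 + 80.16 = 976.16.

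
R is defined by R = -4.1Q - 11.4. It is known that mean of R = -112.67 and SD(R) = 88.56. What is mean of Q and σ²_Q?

mean of Q = 24.7, σ²_Q = 466.56

From R = -4.1Q - 11.4: mean of R = a·mean of Q + b, so mean of Q = (mean of R − b)/a = (-112.67 − (-11.4))/(-4.1) = 24.7.
σ²_R = 88.56² = 7842.8736.
σ²_R = a²·σ²_Q, so σ²_Q = 7842.8736/(-4.1)² = 466.56.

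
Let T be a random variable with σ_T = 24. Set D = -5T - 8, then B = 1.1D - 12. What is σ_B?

σ_D = |-5|·24 = 120.
σ_B = |1.1|·120 = 132.

σ_B = 132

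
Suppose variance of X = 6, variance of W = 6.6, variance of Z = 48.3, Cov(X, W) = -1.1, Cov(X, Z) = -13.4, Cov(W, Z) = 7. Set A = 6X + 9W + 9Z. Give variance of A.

variance of A = a²·variance of X + b²·variance of W + c²·variance of Z + 2ab·Cov(X, W) + 2ac·Cov(X, Z) + 2bc·Cov(W, Z), with a = 6, b = 9, c = 9.
= 216 + 534.6 + 3912.3 + (-118.8) + (-1447.2) + 1134
= 4230.9.

variance of A = 4230.9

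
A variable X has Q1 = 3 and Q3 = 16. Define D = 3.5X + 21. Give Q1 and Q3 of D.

a = 3.5 > 0: Q1(D) = a·Q1(X)+b = 31.5, Q3(D) = a·Q3(X)+b = 77.

Q1(D) = 31.5, Q3(D) = 77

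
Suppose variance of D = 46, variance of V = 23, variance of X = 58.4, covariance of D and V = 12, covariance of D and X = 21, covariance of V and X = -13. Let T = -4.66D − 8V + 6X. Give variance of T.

variance of T = 5541.7176

variance of T = a²·variance of D + b²·variance of V + c²·variance of X + 2ab·covariance of D and V + 2ac·covariance of D and X + 2bc·covariance of V and X, with a = -4.66, b = -8, c = 6.
= 998.9176 + 1472 + 2102.4 + 894.72 + (-1174.32) + 1248
= 5541.7176.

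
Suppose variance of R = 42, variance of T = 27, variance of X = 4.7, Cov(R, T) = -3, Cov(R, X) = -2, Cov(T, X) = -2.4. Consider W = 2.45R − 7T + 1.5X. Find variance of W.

variance of W = 1724.28

variance of W = a²·variance of R + b²·variance of T + c²·variance of X + 2ab·Cov(R, T) + 2ac·Cov(R, X) + 2bc·Cov(T, X), with a = 2.45, b = -7, c = 1.5.
= 252.105 + 1323 + 10.575 + 102.9 + (-14.7) + 50.4
= 1724.28.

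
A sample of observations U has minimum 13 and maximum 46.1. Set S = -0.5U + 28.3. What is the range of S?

Range(S) = 16.55

Range of U = 46.1 − 13 = 33.1.
Range(S) = |a|·Range(U) = |-0.5|·33.1 = 16.55.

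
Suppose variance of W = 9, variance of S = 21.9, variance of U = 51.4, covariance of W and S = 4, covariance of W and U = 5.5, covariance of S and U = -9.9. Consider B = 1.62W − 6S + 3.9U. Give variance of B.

variance of B = 2048.8716

variance of B = a²·variance of W + b²·variance of S + c²·variance of U + 2ab·covariance of W and S + 2ac·covariance of W and U + 2bc·covariance of S and U, with a = 1.62, b = -6, c = 3.9.
= 23.6196 + 788.4 + 781.794 + (-77.76) + 69.498 + 463.32
= 2048.8716.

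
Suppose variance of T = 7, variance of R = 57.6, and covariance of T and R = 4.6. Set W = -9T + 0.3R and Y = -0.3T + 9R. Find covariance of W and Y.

By bilinearity, covariance of W and Y = ac·variance of T + bd·variance of R + (ad+bc)·covariance of T and R, with a=-9, b=0.3, c=-0.3, d=9.
ac·variance of T = (-9)·(-0.3)·7 = 18.9
bd·variance of R = 0.3·9·57.6 = 155.52
(ad+bc)·covariance of T and R = (-81.09)·4.6 = -373.014
covariance of W and Y = 18.9 + 155.52 + (-373.014) = -198.594.

covariance of W and Y = -198.594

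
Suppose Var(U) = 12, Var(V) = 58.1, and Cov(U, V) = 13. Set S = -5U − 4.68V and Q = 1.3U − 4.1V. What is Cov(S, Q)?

Cov(S, Q) = 1224.2308

By bilinearity, Cov(S, Q) = ac·Var(U) + bd·Var(V) + (ad+bc)·Cov(U, V), with a=-5, b=-4.68, c=1.3, d=-4.1.
ac·Var(U) = (-5)·1.3·12 = -78
bd·Var(V) = (-4.68)·(-4.1)·58.1 = 1114.8228
(ad+bc)·Cov(U, V) = (14.416)·13 = 187.408
Cov(S, Q) = -78 + 1114.8228 + 187.408 = 1224.2308.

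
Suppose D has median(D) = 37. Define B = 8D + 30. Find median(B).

A linear map preserves order up to sign, so median(B) = a·median(D) + b = 8·37 + 30 = 326.

median(B) = 326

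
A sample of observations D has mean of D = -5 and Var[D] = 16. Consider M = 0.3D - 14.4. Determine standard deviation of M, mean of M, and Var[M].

M = 0.3D - 14.4 is linear with a = 0.3, b = -14.4.
standard deviation of D = √16 = 4.
standard deviation of M = |a|·standard deviation of D = |0.3|·4 = 1.2.
mean of M = a·mean of D + b = 0.3·(-5) + (-14.4) = -15.9.
Var[M] = a²·Var[D] = 0.3²·16 = 1.44 (the additive constant -14.4 does not affect variance).

standard deviation of M = 1.2, mean of M = -15.9, Var[M] = 1.44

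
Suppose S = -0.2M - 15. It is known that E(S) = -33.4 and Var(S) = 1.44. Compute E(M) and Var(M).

E(M) = 92, Var(M) = 36

From S = -0.2M - 15: E(S) = a·E(M) + b, so E(M) = (E(S) − b)/a = (-33.4 − (-15))/(-0.2) = 92.
Var(S) = a²·Var(M), so Var(M) = 1.44/(-0.2)² = 36.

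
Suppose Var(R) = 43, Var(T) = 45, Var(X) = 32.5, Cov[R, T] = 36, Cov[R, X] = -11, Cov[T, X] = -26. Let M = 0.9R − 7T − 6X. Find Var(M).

Var(M) = 891.03

Var(M) = a²·Var(R) + b²·Var(T) + c²·Var(X) + 2ab·Cov[R, T] + 2ac·Cov[R, X] + 2bc·Cov[T, X], with a = 0.9, b = -7, c = -6.
= 34.83 + 2205 + 1170 + (-453.6) + 118.8 + (-2184)
= 891.03.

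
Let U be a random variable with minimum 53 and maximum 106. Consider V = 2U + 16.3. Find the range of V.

Range of U = 106 − 53 = 53.
Range(V) = |a|·Range(U) = |2|·53 = 106.

Range(V) = 106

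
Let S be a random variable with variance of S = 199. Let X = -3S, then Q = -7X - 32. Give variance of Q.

variance of X = (-3)²·199 = 1791.
variance of Q = (-7)²·1791 = 87759.

variance of Q = 87759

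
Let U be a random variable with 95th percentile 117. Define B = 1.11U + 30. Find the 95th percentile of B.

95th percentile of B = 159.87

Since a = 1.11 > 0 the transformation is increasing, so the 95th percentile of B = a·(P_{95} of U) + b = 1.11·117 + 30 = 159.87.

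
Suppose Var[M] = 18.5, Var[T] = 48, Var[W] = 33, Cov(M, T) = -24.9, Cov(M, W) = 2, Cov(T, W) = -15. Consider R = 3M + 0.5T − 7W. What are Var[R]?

Var[R] = 1741.8

Var[R] = a²·Var[M] + b²·Var[T] + c²·Var[W] + 2ab·Cov(M, T) + 2ac·Cov(M, W) + 2bc·Cov(T, W), with a = 3, b = 0.5, c = -7.
= 166.5 + 12 + 1617 + (-74.7) + (-84) + 105
= 1741.8.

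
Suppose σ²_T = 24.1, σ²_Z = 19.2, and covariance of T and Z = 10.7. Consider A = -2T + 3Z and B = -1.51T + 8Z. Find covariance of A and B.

By bilinearity, covariance of A and B = ac·σ²_T + bd·σ²_Z + (ad+bc)·covariance of T and Z, with a=-2, b=3, c=-1.51, d=8.
ac·σ²_T = (-2)·(-1.51)·24.1 = 72.782
bd·σ²_Z = 3·8·19.2 = 460.8
(ad+bc)·covariance of T and Z = (-20.53)·10.7 = -219.671
covariance of A and B = 72.782 + 460.8 + (-219.671) = 313.911.

covariance of A and B = 313.911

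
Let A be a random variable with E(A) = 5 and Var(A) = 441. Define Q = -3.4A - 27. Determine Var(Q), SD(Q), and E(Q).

Var(Q) = 5097.96, SD(Q) = 71.4, E(Q) = -44

Q = -3.4A - 27 is linear with a = -3.4, b = -27.
Var(Q) = a²·Var(A) = (-3.4)²·441 = 5097.96 (the additive constant -27 does not affect variance).
SD(A) = √441 = 21.
SD(Q) = |a|·SD(A) = |-3.4|·21 = 71.4.
E(Q) = a·E(A) + b = (-3.4)·5 + (-27) = -44.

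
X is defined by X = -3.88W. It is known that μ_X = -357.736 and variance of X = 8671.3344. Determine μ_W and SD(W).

From X = -3.88W: μ_X = a·μ_W + b, so μ_W = (μ_X − b)/a = (-357.736 − 0)/(-3.88) = 92.2.
SD(X) = √8671.3344 = 93.12.
SD(X) = |a|·SD(W), so SD(W) = 93.12/|-3.88| = 24.

μ_W = 92.2, SD(W) = 24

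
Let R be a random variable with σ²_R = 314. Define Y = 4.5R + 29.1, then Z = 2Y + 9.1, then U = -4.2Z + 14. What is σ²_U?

σ²_Y = 4.5²·314 = 6358.5.
σ²_Z = 2²·6358.5 = 25434.
σ²_U = (-4.2)²·25434 = 448655.76.

σ²_U = 448655.76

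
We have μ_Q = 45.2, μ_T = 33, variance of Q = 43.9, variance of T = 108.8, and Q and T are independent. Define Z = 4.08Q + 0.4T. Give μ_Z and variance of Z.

μ_Z = 4.08·μ_Q + 0.4·μ_T = 4.08·45.2 + 0.4·33 = 197.616.
variance of Z = a²·variance of Q + b²·variance of T + 2ab·covariance of Q and T with a = 4.08, b = 0.4.
Independence gives covariance of Q and T = 0.
= 4.08²·43.9 + 0.4²·108.8 + 2·4.08·0.4·0
= 730.77696 + 17.408 + 0 = 748.18496.

μ_Z = 197.616, variance of Z = 748.18496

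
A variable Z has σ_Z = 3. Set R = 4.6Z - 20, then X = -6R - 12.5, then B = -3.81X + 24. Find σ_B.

σ_B = 315.468

σ_R = |4.6|·3 = 13.8.
σ_X = |-6|·13.8 = 82.8.
σ_B = |-3.81|·82.8 = 315.468.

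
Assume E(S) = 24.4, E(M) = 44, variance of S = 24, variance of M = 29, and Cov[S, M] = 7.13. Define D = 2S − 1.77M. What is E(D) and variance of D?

E(D) = -29.08, variance of D = 136.3737

E(D) = 2·E(S) + (-1.77)·E(M) = 2·24.4 + (-1.77)·44 = -29.08.
variance of D = a²·variance of S + b²·variance of M + 2ab·Cov[S, M] with a = 2, b = -1.77.
= 2²·24 + (-1.77)²·29 + 2·2·(-1.77)·7.13
= 96 + 90.8541 + (-50.4804) = 136.3737.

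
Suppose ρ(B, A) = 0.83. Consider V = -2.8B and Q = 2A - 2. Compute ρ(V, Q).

ρ(V, Q) = -0.83

Linear rescalings preserve |correlation|; the slopes -2.8 and 2 have opposite signs, so the correlation flips sign: ρ(V, Q) = −ρ(B, A) = -0.83.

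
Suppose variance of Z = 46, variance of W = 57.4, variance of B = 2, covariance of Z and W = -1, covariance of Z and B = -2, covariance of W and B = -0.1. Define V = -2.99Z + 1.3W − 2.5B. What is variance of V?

variance of V = 499.2746

variance of V = a²·variance of Z + b²·variance of W + c²·variance of B + 2ab·covariance of Z and W + 2ac·covariance of Z and B + 2bc·covariance of W and B, with a = -2.99, b = 1.3, c = -2.5.
= 411.2446 + 97.006 + 12.5 + 7.774 + (-29.9) + 0.65
= 499.2746.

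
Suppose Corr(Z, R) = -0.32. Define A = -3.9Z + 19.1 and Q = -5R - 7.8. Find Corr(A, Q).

Linear rescalings preserve correlation up to sign; here the slopes -3.9 and -5 have the same sign, so Corr(A, Q) = Corr(Z, R) = -0.32.

Corr(A, Q) = -0.32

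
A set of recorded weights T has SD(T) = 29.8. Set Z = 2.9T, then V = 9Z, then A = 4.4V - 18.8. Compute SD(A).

SD(A) = 3422.232

SD(Z) = |2.9|·29.8 = 86.42.
SD(V) = |9|·86.42 = 777.78.
SD(A) = |4.4|·777.78 = 3422.232.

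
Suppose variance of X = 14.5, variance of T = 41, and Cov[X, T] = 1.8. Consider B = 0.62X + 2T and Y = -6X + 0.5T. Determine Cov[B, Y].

Cov[B, Y] = -33.982

By bilinearity, Cov[B, Y] = ac·variance of X + bd·variance of T + (ad+bc)·Cov[X, T], with a=0.62, b=2, c=-6, d=0.5.
ac·variance of X = 0.62·(-6)·14.5 = -53.94
bd·variance of T = 2·0.5·41 = 41
(ad+bc)·Cov[X, T] = (-11.69)·1.8 = -21.042
Cov[B, Y] = -53.94 + 41 + (-21.042) = -33.982.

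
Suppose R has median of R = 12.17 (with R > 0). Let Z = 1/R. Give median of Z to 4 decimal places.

1/R is monotone on this domain, so median of Z = 1/(12.17) ≈ 0.0822.

median of Z = 0.0822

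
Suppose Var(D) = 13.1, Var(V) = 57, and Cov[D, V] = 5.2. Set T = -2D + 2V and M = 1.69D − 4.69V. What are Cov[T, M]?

Cov[T, M] = -512.586

By bilinearity, Cov[T, M] = ac·Var(D) + bd·Var(V) + (ad+bc)·Cov[D, V], with a=-2, b=2, c=1.69, d=-4.69.
ac·Var(D) = (-2)·1.69·13.1 = -44.278
bd·Var(V) = 2·(-4.69)·57 = -534.66
(ad+bc)·Cov[D, V] = (12.76)·5.2 = 66.352
Cov[T, M] = -44.278 + (-534.66) + 66.352 = -512.586.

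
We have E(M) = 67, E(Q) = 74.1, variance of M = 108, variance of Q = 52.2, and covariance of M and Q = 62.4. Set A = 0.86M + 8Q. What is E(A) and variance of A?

E(A) = 0.86·E(M) + 8·E(Q) = 0.86·67 + 8·74.1 = 650.42.
variance of A = a²·variance of M + b²·variance of Q + 2ab·covariance of M and Q with a = 0.86, b = 8.
= 0.86²·108 + 8²·52.2 + 2·0.86·8·62.4
= 79.8768 + 3340.8 + 858.624 = 4279.3008.

E(A) = 650.42, variance of A = 4279.3008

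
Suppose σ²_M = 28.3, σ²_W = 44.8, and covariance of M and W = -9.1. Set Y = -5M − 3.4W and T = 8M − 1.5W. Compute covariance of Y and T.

covariance of Y and T = -724.25

By bilinearity, covariance of Y and T = ac·σ²_M + bd·σ²_W + (ad+bc)·covariance of M and W, with a=-5, b=-3.4, c=8, d=-1.5.
ac·σ²_M = (-5)·8·28.3 = -1132
bd·σ²_W = (-3.4)·(-1.5)·44.8 = 228.48
(ad+bc)·covariance of M and W = (-19.7)·(-9.1) = 179.27
covariance of Y and T = -1132 + 228.48 + 179.27 = -724.25.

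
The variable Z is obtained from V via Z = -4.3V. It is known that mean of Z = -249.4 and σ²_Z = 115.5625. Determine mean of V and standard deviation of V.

From Z = -4.3V: mean of Z = a·mean of V + b, so mean of V = (mean of Z − b)/a = (-249.4 − 0)/(-4.3) = 58.
standard deviation of Z = √115.5625 = 10.75.
standard deviation of Z = |a|·standard deviation of V, so standard deviation of V = 10.75/|-4.3| = 2.5.

mean of V = 58, standard deviation of V = 2.5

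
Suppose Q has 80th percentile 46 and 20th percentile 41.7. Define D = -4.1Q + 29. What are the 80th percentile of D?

Since a = -4.1 < 0 the transformation is decreasing, reversing order: the 80th percentile of D corresponds to the 20th percentile of Q.
So P_{80}(D) = a·P_{20}(Q) + b = (-4.1)·41.7 + 29 = -141.97.

80th percentile of D = -141.97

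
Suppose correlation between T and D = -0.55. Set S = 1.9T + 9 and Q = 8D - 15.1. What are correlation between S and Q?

correlation between S and Q = -0.55

Linear rescalings preserve correlation up to sign; here the slopes 1.9 and 8 have the same sign, so correlation between S and Q = correlation between T and D = -0.55.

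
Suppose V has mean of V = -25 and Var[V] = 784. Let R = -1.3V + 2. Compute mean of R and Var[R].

mean of R = 34.5, Var[R] = 1324.96

R = -1.3V + 2 is linear with a = -1.3, b = 2.
mean of R = a·mean of V + b = (-1.3)·(-25) + 2 = 34.5.
Var[R] = a²·Var[V] = (-1.3)²·784 = 1324.96 (the additive constant 2 does not affect variance).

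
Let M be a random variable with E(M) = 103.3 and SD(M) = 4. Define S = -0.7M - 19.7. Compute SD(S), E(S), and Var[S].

SD(S) = 2.8, E(S) = -92.01, Var[S] = 7.84

S = -0.7M - 19.7 is linear with a = -0.7, b = -19.7.
SD(S) = |a|·SD(M) = |-0.7|·4 = 2.8.
E(S) = a·E(M) + b = (-0.7)·103.3 + (-19.7) = -92.01.
Var[M] = 4² = 16.
Var[S] = a²·Var[M] = (-0.7)²·16 = 7.84 (the additive constant -19.7 does not affect variance).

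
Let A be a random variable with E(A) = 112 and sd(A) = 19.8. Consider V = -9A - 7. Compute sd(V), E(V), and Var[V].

sd(V) = 178.2, E(V) = -1015, Var[V] = 31755.24

V = -9A - 7 is linear with a = -9, b = -7.
sd(V) = |a|·sd(A) = |-9|·19.8 = 178.2.
E(V) = a·E(A) + b = (-9)·112 + (-7) = -1015.
Var[A] = 19.8² = 392.04.
Var[V] = a²·Var[A] = (-9)²·392.04 = 31755.24 (the additive constant -7 does not affect variance).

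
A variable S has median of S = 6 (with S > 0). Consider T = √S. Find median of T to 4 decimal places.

√S is monotone on this domain, so median of T = √(6) ≈ 2.4495.

median of T = 2.4495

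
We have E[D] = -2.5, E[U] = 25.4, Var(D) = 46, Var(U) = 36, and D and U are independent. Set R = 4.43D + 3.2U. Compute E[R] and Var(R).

E[R] = 4.43·E[D] + 3.2·E[U] = 4.43·(-2.5) + 3.2·25.4 = 70.205.
Var(R) = a²·Var(D) + b²·Var(U) + 2ab·Cov[D, U] with a = 4.43, b = 3.2.
Independence gives Cov[D, U] = 0.
= 4.43²·46 + 3.2²·36 + 2·4.43·3.2·0
= 902.7454 + 368.64 + 0 = 1271.3854.

E[R] = 70.205, Var(R) = 1271.3854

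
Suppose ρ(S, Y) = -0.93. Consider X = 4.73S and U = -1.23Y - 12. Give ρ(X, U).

Linear rescalings preserve |correlation|; the slopes 4.73 and -1.23 have opposite signs, so the correlation flips sign: ρ(X, U) = −ρ(S, Y) = 0.93.

ρ(X, U) = 0.93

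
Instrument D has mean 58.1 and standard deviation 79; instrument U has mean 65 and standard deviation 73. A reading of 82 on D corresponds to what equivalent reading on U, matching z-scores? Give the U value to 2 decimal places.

U = 87.08

z = (82 − 58.1)/79 ≈ 0.3025.
U = 65 + z·73 = 65 + (82 − 58.1)·73/79 ≈ 87.08.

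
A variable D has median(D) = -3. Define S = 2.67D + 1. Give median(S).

A linear map preserves order up to sign, so median(S) = a·median(D) + b = 2.67·(-3) + 1 = -7.01.

median(S) = -7.01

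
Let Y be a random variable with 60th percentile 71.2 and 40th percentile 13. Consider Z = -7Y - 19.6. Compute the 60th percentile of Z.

60th percentile of Z = -110.6

Since a = -7 < 0 the transformation is decreasing, reversing order: the 60th percentile of Z corresponds to the 40th percentile of Y.
So P_{60}(Z) = a·P_{40}(Y) + b = (-7)·13 + (-19.6) = -110.6.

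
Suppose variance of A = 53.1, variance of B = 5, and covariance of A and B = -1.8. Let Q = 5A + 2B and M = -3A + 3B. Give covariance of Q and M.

By bilinearity, covariance of Q and M = ac·variance of A + bd·variance of B + (ad+bc)·covariance of A and B, with a=5, b=2, c=-3, d=3.
ac·variance of A = 5·(-3)·53.1 = -796.5
bd·variance of B = 2·3·5 = 30
(ad+bc)·covariance of A and B = (9)·(-1.8) = -16.2
covariance of Q and M = -796.5 + 30 + (-16.2) = -782.7.

covariance of Q and M = -782.7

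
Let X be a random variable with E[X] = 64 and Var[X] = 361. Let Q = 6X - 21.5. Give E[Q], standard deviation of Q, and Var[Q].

E[Q] = 362.5, standard deviation of Q = 114, Var[Q] = 12996

Q = 6X - 21.5 is linear with a = 6, b = -21.5.
E[Q] = a·E[X] + b = 6·64 + (-21.5) = 362.5.
standard deviation of X = √361 = 19.
standard deviation of Q = |a|·standard deviation of X = |6|·19 = 114.
Var[Q] = a²·Var[X] = 6²·361 = 12996 (the additive constant -21.5 does not affect variance).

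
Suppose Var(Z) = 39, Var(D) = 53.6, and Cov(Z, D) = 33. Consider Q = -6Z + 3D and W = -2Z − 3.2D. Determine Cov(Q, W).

By bilinearity, Cov(Q, W) = ac·Var(Z) + bd·Var(D) + (ad+bc)·Cov(Z, D), with a=-6, b=3, c=-2, d=-3.2.
ac·Var(Z) = (-6)·(-2)·39 = 468
bd·Var(D) = 3·(-3.2)·53.6 = -514.56
(ad+bc)·Cov(Z, D) = (13.2)·33 = 435.6
Cov(Q, W) = 468 + (-514.56) + 435.6 = 389.04.

Cov(Q, W) = 389.04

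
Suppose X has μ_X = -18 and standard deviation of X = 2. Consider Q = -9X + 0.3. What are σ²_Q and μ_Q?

σ²_Q = 324, μ_Q = 162.3

Q = -9X + 0.3 is linear with a = -9, b = 0.3.
σ²_X = 2² = 4.
σ²_Q = a²·σ²_X = (-9)²·4 = 324 (the additive constant 0.3 does not affect variance).
μ_Q = a·μ_X + b = (-9)·(-18) + 0.3 = 162.3.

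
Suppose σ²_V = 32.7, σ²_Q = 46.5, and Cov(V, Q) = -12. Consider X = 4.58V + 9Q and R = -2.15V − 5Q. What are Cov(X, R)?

By bilinearity, Cov(X, R) = ac·σ²_V + bd·σ²_Q + (ad+bc)·Cov(V, Q), with a=4.58, b=9, c=-2.15, d=-5.
ac·σ²_V = 4.58·(-2.15)·32.7 = -321.9969
bd·σ²_Q = 9·(-5)·46.5 = -2092.5
(ad+bc)·Cov(V, Q) = (-42.25)·(-12) = 507
Cov(X, R) = -321.9969 + (-2092.5) + 507 = -1907.4969.

Cov(X, R) = -1907.4969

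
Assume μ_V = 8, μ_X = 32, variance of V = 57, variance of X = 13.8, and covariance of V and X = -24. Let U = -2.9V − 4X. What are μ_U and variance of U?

μ_U = (-2.9)·μ_V + (-4)·μ_X = (-2.9)·8 + (-4)·32 = -151.2.
variance of U = a²·variance of V + b²·variance of X + 2ab·covariance of V and X with a = -2.9, b = -4.
= (-2.9)²·57 + (-4)²·13.8 + 2·(-2.9)·(-4)·(-24)
= 479.37 + 220.8 + (-556.8) = 143.37.

μ_U = -151.2, variance of U = 143.37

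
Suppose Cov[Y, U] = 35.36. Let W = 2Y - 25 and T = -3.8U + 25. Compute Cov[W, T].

Cov[W, T] = -268.736

Cov[W, T] = a·c·Cov[Y, U] = 2·(-3.8)·35.36 = -268.736. Additive constants drop out.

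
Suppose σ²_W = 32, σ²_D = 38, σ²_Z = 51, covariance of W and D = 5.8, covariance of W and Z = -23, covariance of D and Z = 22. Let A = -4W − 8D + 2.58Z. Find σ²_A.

σ²_A = 3221.2364

σ²_A = a²·σ²_W + b²·σ²_D + c²·σ²_Z + 2ab·covariance of W and D + 2ac·covariance of W and Z + 2bc·covariance of D and Z, with a = -4, b = -8, c = 2.58.
= 512 + 2432 + 339.4764 + 371.2 + 474.72 + (-908.16)
= 3221.2364.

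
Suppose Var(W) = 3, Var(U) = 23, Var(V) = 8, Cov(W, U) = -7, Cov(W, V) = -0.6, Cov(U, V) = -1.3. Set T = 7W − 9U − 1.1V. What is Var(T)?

Var(T) = 2885.18

Var(T) = a²·Var(W) + b²·Var(U) + c²·Var(V) + 2ab·Cov(W, U) + 2ac·Cov(W, V) + 2bc·Cov(U, V), with a = 7, b = -9, c = -1.1.
= 147 + 1863 + 9.68 + 882 + 9.24 + (-25.74)
= 2885.18.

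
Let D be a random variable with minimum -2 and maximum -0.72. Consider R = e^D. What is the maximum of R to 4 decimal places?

max(R) = 0.4868

e^D is increasing on this domain, so max(R) comes from max(D) = -0.72: max(R) = exp(-0.72) ≈ 0.4868.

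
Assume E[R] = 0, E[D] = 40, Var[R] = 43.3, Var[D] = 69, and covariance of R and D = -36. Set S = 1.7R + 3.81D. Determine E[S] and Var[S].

E[S] = 152.4, Var[S] = 660.4039

E[S] = 1.7·E[R] + 3.81·E[D] = 1.7·0 + 3.81·40 = 152.4.
Var[S] = a²·Var[R] + b²·Var[D] + 2ab·covariance of R and D with a = 1.7, b = 3.81.
= 1.7²·43.3 + 3.81²·69 + 2·1.7·3.81·(-36)
= 125.137 + 1001.6109 + (-466.344) = 660.4039.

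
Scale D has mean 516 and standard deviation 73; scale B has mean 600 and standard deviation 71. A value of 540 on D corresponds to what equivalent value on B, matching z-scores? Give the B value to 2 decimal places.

z = (540 − 516)/73 ≈ 0.3288.
B = 600 + z·71 = 600 + (540 − 516)·71/73 ≈ 623.34.

B = 623.34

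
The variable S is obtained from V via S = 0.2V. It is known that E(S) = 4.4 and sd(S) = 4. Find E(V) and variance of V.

From S = 0.2V: E(S) = a·E(V) + b, so E(V) = (E(S) − b)/a = (4.4 − 0)/0.2 = 22.
variance of S = 4² = 16.
variance of S = a²·variance of V, so variance of V = 16/0.2² = 400.

E(V) = 22, variance of V = 400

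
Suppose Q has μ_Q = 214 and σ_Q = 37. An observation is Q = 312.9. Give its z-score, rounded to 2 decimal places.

z = (Q − μ_Q) / σ_Q = (312.9 − 214) / 37 ≈ 2.67.

z = 2.67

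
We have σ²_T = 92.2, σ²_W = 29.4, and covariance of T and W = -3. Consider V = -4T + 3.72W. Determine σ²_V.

σ²_V = 1971.32896

σ²_V = a²·σ²_T + b²·σ²_W + 2ab·covariance of T and W with a = -4, b = 3.72.
= (-4)²·92.2 + 3.72²·29.4 + 2·(-4)·3.72·(-3)
= 1475.2 + 406.84896 + 89.28 = 1971.32896.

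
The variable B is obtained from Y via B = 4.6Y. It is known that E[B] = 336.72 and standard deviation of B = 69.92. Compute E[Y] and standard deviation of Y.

E[Y] = 73.2, standard deviation of Y = 15.2

From B = 4.6Y: E[B] = a·E[Y] + b, so E[Y] = (E[B] − b)/a = (336.72 − 0)/4.6 = 73.2.
standard deviation of B = |a|·standard deviation of Y, so standard deviation of Y = 69.92/|4.6| = 15.2.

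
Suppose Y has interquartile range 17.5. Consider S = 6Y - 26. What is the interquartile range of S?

Under S = aY + b, IQR(S) = |a|·IQR(Y) = |6|·17.5 = 105 (shifts cancel; spread scales by |a|).

IQR(S) = 105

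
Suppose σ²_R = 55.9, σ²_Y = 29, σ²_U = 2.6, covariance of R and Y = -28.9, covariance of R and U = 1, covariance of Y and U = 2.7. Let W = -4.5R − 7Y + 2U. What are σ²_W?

σ²_W = 649.075

σ²_W = a²·σ²_R + b²·σ²_Y + c²·σ²_U + 2ab·covariance of R and Y + 2ac·covariance of R and U + 2bc·covariance of Y and U, with a = -4.5, b = -7, c = 2.
= 1131.975 + 1421 + 10.4 + (-1820.7) + (-18) + (-75.6)
= 649.075.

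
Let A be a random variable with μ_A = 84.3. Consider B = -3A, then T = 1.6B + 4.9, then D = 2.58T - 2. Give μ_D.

μ_B = (-3)·84.3 = -252.9.
μ_T = 1.6·(-252.9) + 4.9 = -399.74.
μ_D = 2.58·(-399.74) + (-2) = -1033.3292.

μ_D = -1033.3292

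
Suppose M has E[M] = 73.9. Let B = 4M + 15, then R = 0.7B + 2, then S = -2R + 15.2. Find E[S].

E[S] = -423.64

E[B] = 4·73.9 + 15 = 310.6.
E[R] = 0.7·310.6 + 2 = 219.42.
E[S] = (-2)·219.42 + 15.2 = -423.64.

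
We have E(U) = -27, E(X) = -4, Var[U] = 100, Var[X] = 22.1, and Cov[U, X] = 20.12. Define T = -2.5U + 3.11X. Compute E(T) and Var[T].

E(T) = (-2.5)·E(U) + 3.11·E(X) = (-2.5)·(-27) + 3.11·(-4) = 55.06.
Var[T] = a²·Var[U] + b²·Var[X] + 2ab·Cov[U, X] with a = -2.5, b = 3.11.
= (-2.5)²·100 + 3.11²·22.1 + 2·(-2.5)·3.11·20.12
= 625 + 213.75341 + (-312.866) = 525.88741.

E(T) = 55.06, Var[T] = 525.88741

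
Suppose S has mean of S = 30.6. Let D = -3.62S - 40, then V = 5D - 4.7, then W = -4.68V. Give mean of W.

mean of W = 3550.0608

mean of D = (-3.62)·30.6 + (-40) = -150.772.
mean of V = 5·(-150.772) + (-4.7) = -758.56.
mean of W = (-4.68)·(-758.56) = 3550.0608.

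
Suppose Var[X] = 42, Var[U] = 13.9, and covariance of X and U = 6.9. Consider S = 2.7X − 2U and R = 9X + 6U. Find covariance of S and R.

By bilinearity, covariance of S and R = ac·Var[X] + bd·Var[U] + (ad+bc)·covariance of X and U, with a=2.7, b=-2, c=9, d=6.
ac·Var[X] = 2.7·9·42 = 1020.6
bd·Var[U] = (-2)·6·13.9 = -166.8
(ad+bc)·covariance of X and U = (-1.8)·6.9 = -12.42
covariance of S and R = 1020.6 + (-166.8) + (-12.42) = 841.38.

covariance of S and R = 841.38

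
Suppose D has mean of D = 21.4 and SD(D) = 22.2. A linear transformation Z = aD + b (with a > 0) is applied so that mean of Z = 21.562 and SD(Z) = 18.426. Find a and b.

SD(Z) = a·SD(D) (a > 0), so a = 18.426/22.2 = 0.83.
mean of Z = a·mean of D + b, so b = 21.562 − 0.83·21.4 = 3.8.

a = 0.83, b = 3.8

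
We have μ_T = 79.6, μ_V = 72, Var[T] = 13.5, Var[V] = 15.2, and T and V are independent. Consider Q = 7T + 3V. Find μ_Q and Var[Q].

μ_Q = 7·μ_T + 3·μ_V = 7·79.6 + 3·72 = 773.2.
Var[Q] = a²·Var[T] + b²·Var[V] + 2ab·Cov[T, V] with a = 7, b = 3.
Independence gives Cov[T, V] = 0.
= 7²·13.5 + 3²·15.2 + 2·7·3·0
= 661.5 + 136.8 + 0 = 798.3.

μ_Q = 773.2, Var[Q] = 798.3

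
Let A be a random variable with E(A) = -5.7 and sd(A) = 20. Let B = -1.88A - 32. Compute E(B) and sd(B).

B = -1.88A - 32 is linear with a = -1.88, b = -32.
E(B) = a·E(A) + b = (-1.88)·(-5.7) + (-32) = -21.284.
sd(B) = |a|·sd(A) = |-1.88|·20 = 37.6.

E(B) = -21.284, sd(B) = 37.6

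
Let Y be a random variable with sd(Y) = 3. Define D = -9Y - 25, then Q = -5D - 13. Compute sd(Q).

sd(Q) = 135

sd(D) = |-9|·3 = 27.
sd(Q) = |-5|·27 = 135.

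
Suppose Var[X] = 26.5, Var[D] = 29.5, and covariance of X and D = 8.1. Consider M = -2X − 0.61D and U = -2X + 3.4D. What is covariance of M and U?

By bilinearity, covariance of M and U = ac·Var[X] + bd·Var[D] + (ad+bc)·covariance of X and D, with a=-2, b=-0.61, c=-2, d=3.4.
ac·Var[X] = (-2)·(-2)·26.5 = 106
bd·Var[D] = (-0.61)·3.4·29.5 = -61.183
(ad+bc)·covariance of X and D = (-5.58)·8.1 = -45.198
covariance of M and U = 106 + (-61.183) + (-45.198) = -0.381.

covariance of M and U = -0.381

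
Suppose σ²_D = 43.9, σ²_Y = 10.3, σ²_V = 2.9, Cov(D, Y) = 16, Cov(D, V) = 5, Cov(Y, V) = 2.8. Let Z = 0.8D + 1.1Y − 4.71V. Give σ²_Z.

σ²_Z = a²·σ²_D + b²·σ²_Y + c²·σ²_V + 2ab·Cov(D, Y) + 2ac·Cov(D, V) + 2bc·Cov(Y, V), with a = 0.8, b = 1.1, c = -4.71.
= 28.096 + 12.463 + 64.33389 + 28.16 + (-37.68) + (-29.0136)
= 66.35929.

σ²_Z = 66.35929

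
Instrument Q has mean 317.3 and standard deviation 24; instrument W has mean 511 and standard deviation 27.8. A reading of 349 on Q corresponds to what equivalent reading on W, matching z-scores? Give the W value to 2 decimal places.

z = (349 − 317.3)/24 ≈ 1.3208.
W = 511 + z·27.8 = 511 + (349 − 317.3)·27.8/24 ≈ 547.72.

W = 547.72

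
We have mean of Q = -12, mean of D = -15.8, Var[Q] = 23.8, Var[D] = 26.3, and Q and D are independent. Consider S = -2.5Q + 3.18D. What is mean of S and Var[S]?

mean of S = (-2.5)·mean of Q + 3.18·mean of D = (-2.5)·(-12) + 3.18·(-15.8) = -20.244.
Var[S] = a²·Var[Q] + b²·Var[D] + 2ab·Cov(Q, D) with a = -2.5, b = 3.18.
Independence gives Cov(Q, D) = 0.
= (-2.5)²·23.8 + 3.18²·26.3 + 2·(-2.5)·3.18·0
= 148.75 + 265.95612 + 0 = 414.70612.

mean of S = -20.244, Var[S] = 414.70612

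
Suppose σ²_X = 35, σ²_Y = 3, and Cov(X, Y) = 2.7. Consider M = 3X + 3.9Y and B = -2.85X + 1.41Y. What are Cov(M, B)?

Cov(M, B) = -301.3425

By bilinearity, Cov(M, B) = ac·σ²_X + bd·σ²_Y + (ad+bc)·Cov(X, Y), with a=3, b=3.9, c=-2.85, d=1.41.
ac·σ²_X = 3·(-2.85)·35 = -299.25
bd·σ²_Y = 3.9·1.41·3 = 16.497
(ad+bc)·Cov(X, Y) = (-6.885)·2.7 = -18.5895
Cov(M, B) = -299.25 + 16.497 + (-18.5895) = -301.3425.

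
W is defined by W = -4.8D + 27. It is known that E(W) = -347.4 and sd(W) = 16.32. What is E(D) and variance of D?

From W = -4.8D + 27: E(W) = a·E(D) + b, so E(D) = (E(W) − b)/a = (-347.4 − 27)/(-4.8) = 78.
variance of W = 16.32² = 266.3424.
variance of W = a²·variance of D, so variance of D = 266.3424/(-4.8)² = 11.56.

E(D) = 78, variance of D = 11.56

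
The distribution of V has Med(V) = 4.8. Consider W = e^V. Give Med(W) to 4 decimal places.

Med(W) = 121.5104

e^V is monotone on this domain, so Med(W) = exp(4.8) ≈ 121.5104.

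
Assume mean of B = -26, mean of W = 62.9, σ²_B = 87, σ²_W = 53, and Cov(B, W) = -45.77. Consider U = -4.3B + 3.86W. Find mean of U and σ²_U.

mean of U = 354.594, σ²_U = 3917.68972

mean of U = (-4.3)·mean of B + 3.86·mean of W = (-4.3)·(-26) + 3.86·62.9 = 354.594.
σ²_U = a²·σ²_B + b²·σ²_W + 2ab·Cov(B, W) with a = -4.3, b = 3.86.
= (-4.3)²·87 + 3.86²·53 + 2·(-4.3)·3.86·(-45.77)
= 1608.63 + 789.6788 + 1519.38092 = 3917.68972.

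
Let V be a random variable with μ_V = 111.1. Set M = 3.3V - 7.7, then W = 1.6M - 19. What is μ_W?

μ_W = 555.288

μ_M = 3.3·111.1 + (-7.7) = 358.93.
μ_W = 1.6·358.93 + (-19) = 555.288.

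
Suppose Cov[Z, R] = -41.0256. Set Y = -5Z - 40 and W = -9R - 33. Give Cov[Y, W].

Cov[Y, W] = a·c·Cov[Z, R] = (-5)·(-9)·(-41.0256) = -1846.152. Additive constants drop out.

Cov[Y, W] = -1846.152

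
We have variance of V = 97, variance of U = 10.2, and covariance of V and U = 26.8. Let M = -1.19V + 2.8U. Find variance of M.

variance of M = 38.7345

variance of M = a²·variance of V + b²·variance of U + 2ab·covariance of V and U with a = -1.19, b = 2.8.
= (-1.19)²·97 + 2.8²·10.2 + 2·(-1.19)·2.8·26.8
= 137.3617 + 79.968 + (-178.5952) = 38.7345.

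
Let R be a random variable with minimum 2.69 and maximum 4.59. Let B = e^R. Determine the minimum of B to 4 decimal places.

e^R is increasing on this domain, so min(B) comes from min(R) = 2.69: min(B) = exp(2.69) ≈ 14.7317.

min(B) = 14.7317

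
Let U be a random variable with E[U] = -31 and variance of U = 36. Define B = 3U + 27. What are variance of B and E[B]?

B = 3U + 27 is linear with a = 3, b = 27.
variance of B = a²·variance of U = 3²·36 = 324 (the additive constant 27 does not affect variance).
E[B] = a·E[U] + b = 3·(-31) + 27 = -66.

variance of B = 324, E[B] = -66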